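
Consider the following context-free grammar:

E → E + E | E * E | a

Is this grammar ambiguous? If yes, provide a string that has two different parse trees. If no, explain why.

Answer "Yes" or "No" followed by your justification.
Two different leftmost derivations of a + a * a:
  (1) E ⇒ E + E ⇒ a + E ⇒ a + E * E ⇒ a + a * E ⇒ a + a * a   (tree groups a + (a * a))
  (2) E ⇒ E * E ⇒ E + E * E ⇒ a + E * E ⇒ a + a * E ⇒ a + a * a   (tree groups (a + a) * a)
Two distinct leftmost derivations = two distinct parse trees, so the grammar is ambiguous.

Final answer: Yes - the string 'a + a * a' has two distinct leftmost derivations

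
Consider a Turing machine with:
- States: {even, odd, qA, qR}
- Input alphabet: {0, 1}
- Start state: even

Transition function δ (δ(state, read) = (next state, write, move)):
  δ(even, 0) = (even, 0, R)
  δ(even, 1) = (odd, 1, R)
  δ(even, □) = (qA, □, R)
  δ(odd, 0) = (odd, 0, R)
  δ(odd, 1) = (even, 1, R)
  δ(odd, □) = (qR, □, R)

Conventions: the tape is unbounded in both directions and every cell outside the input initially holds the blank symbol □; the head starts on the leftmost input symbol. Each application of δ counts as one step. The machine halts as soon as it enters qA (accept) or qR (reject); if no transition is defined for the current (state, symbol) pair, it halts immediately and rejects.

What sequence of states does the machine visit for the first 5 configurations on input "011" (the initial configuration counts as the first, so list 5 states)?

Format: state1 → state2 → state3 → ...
Step 0: [even]011 (head at position 0)
Step 1: δ(even, 0) = (even, 0, R)  ⊢  0[even]11 (head at position 1)
Step 2: δ(even, 1) = (odd, 1, R)  ⊢  01[odd]1 (head at position 2)
Step 3: δ(odd, 1) = (even, 1, R)  ⊢  011[even]□ (head at position 3)
Step 4: δ(even, □) = (qA, □, R)  ⊢  011□[qA]□ (head at position 4)
Reading off the states of these 5 configurations: even → even → odd → even → qA

Final answer: even → even → odd → even → qA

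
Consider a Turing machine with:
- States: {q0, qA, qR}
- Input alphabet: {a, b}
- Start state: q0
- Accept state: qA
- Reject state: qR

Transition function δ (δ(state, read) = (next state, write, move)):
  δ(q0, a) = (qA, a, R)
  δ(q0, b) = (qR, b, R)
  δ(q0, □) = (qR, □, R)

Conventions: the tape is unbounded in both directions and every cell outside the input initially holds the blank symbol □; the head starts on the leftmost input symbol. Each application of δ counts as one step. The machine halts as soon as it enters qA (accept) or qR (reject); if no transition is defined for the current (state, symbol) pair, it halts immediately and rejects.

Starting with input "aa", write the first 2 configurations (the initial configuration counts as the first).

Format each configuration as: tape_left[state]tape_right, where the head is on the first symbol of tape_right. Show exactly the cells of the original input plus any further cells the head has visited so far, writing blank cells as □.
Step 0: [q0]aa (head at position 0)
Step 1: δ(q0, a) = (qA, a, R)  ⊢  a[qA]a (head at position 1)

Final answer: [q0]aa ⊢ a[qA]a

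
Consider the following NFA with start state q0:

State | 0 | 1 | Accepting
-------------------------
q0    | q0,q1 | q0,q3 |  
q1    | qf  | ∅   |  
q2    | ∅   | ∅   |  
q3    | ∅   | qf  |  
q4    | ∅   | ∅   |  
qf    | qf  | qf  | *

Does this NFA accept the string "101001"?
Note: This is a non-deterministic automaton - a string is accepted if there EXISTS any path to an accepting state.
Track the set of states the NFA could be in: start {q0}
Read '1': {q0} → {q0, q3}
Read '0': {q0, q3} → {q0, q1}
Read '1': {q0, q1} → {q0, q3}
Read '0': {q0, q3} → {q0, q1}
Read '0': {q0, q1} → {q0, q1, qf}
Read '1': {q0, q1, qf} → {q0, q3, qf}
Final set {q0, q3, qf} contains accepting state(s) {qf} → accepted.

Final answer: Yes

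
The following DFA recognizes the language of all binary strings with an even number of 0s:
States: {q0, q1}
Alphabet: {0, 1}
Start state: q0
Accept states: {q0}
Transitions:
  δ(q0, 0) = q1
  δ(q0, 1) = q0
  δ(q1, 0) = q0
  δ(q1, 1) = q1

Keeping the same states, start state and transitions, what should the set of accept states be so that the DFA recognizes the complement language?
The DFA is complete (every state has a transition on every symbol), so the complement
is recognized by the same DFA with accepting and non-accepting states swapped.
Original accept states: {q0}
Complement accept states = All states - Original accept states
= {q0, q1} - {q0}
= {q1}
Complement language: strings with an ODD number of 0s

Final answer: {q1}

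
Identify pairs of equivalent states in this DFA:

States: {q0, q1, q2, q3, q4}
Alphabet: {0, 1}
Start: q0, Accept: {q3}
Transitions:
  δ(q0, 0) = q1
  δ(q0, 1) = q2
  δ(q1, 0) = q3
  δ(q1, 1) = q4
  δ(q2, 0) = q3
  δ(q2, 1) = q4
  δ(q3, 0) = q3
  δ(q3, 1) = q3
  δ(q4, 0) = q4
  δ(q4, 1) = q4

Using the table-filling algorithm:
Round 0 – mark pairs where exactly one state is accepting: (q0,q3), (q1,q3), (q2,q3), (q3,q4)
Round 1 – newly marked: (q0,q1) [on 0: q1 vs q3, already marked]; (q0,q2) [on 0: q1 vs q3, already marked]; (q1,q4) [on 0: q3 vs q4, already marked]; (q2,q4) [on 0: q3 vs q4, already marked]
Round 2 – newly marked: (q0,q4) [on 0: q1 vs q4, already marked]
No further pairs can be marked.
(q1, q2) unmarked: δ(q1,0)=q3, δ(q2,0)=q3; δ(q1,1)=q4, δ(q2,1)=q4 → equivalent
Equivalent pairs: (q1, q2)

Final answer: Equivalent pairs: (q1, q2)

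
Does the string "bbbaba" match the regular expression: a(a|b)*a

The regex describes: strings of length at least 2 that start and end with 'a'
No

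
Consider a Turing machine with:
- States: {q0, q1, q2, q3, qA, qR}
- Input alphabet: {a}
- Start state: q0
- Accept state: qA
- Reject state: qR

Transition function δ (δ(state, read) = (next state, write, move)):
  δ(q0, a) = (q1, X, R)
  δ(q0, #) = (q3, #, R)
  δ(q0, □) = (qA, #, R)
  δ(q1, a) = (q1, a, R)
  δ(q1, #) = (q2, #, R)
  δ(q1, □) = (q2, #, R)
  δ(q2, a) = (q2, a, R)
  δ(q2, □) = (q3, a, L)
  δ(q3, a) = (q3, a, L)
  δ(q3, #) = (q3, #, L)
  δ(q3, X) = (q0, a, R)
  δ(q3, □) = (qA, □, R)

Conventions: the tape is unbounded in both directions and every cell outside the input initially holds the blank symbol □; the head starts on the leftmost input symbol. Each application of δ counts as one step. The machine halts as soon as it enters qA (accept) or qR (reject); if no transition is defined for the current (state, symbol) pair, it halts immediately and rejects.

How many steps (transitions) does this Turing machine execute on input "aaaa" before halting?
Trace (configuration after each step, as tape_left[state]tape_right with head position):
Step 0: [q0]aaaa (head at position 0)
Step 1: X[q1]aaa (head 1)
Step 2: Xa[q1]aa (head 2)
Step 3: Xaa[q1]a (head 3)
Step 4: Xaaa[q1]□ (head 4)
Step 5: Xaaa#[q2]□ (head 5)
Step 6: Xaaa[q3]#a (head 4)
Step 7: Xaa[q3]a#a (head 3)
Step 8: Xa[q3]aa#a (head 2)
Step 9: X[q3]aaa#a (head 1)
Step 10: [q3]Xaaa#a (head 0)
Step 11: a[q0]aaa#a (head 1)
Step 12: aX[q1]aa#a (head 2)
Step 13: aXa[q1]a#a (head 3)
Step 14: aXaa[q1]#a (head 4)
Step 15: aXaa#[q2]a (head 5)
Step 16: aXaa#a[q2]□ (head 6)
Step 17: aXaa#[q3]aa (head 5)
Step 18: aXaa[q3]#aa (head 4)
Step 19: aXa[q3]a#aa (head 3)
Step 20: aX[q3]aa#aa (head 2)
Step 21: a[q3]Xaa#aa (head 1)
Step 22: aa[q0]aa#aa (head 2)
Step 23: aaX[q1]a#aa (head 3)
Step 24: aaXa[q1]#aa (head 4)
Step 25: aaXa#[q2]aa (head 5)
Step 26: aaXa#a[q2]a (head 6)
Step 27: aaXa#aa[q2]□ (head 7)
Step 28: aaXa#a[q3]aa (head 6)
Step 29: aaXa#[q3]aaa (head 5)
Step 30: aaXa[q3]#aaa (head 4)
Step 31: aaX[q3]a#aaa (head 3)
Step 32: aa[q3]Xa#aaa (head 2)
Step 33: aaa[q0]a#aaa (head 3)
Step 34: aaaX[q1]#aaa (head 4)
Step 35: aaaX#[q2]aaa (head 5)
Step 36: aaaX#a[q2]aa (head 6)
Step 37: aaaX#aa[q2]a (head 7)
Step 38: aaaX#aaa[q2]□ (head 8)
Step 39: aaaX#aa[q3]aa (head 7)
Step 40: aaaX#a[q3]aaa (head 6)
Step 41: aaaX#[q3]aaaa (head 5)
Step 42: aaaX[q3]#aaaa (head 4)
Step 43: aaa[q3]X#aaaa (head 3)
Step 44: aaaa[q0]#aaaa (head 4)
Step 45: aaaa#[q3]aaaa (head 5)
Step 46: aaaa[q3]#aaaa (head 4)
Step 47: aaa[q3]a#aaaa (head 3)
Step 48: aa[q3]aa#aaaa (head 2)
Step 49: a[q3]aaa#aaaa (head 1)
Step 50: [q3]aaaa#aaaa (head 0)
Step 51: [q3]□aaaa#aaaa (head -1)
Step 52: □[qA]aaaa#aaaa (head 0)
The machine is in qA, so it halts and accepts.
Number of transitions executed: 52.

Final answer: 52 steps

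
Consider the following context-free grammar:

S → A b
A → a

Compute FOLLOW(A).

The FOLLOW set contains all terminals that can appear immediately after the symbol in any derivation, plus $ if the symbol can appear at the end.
A occurs only in S → A b, where it is immediately followed by the terminal b. So FOLLOW(A) = {b}.

Final answer: {b}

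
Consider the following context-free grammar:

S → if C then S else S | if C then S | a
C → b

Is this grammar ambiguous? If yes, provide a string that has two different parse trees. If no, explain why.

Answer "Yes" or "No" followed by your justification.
The 'dangling else' can attach to either if. Two leftmost derivations of  if b then if b then a else a:
  (1) S ⇒ if C then S else S ⇒ if b then S else S ⇒ if b then if C then S else S ⇒ if b then if b then S else S ⇒ if b then if b then a else S ⇒ if b then if b then a else a   (else belongs to the outer if)
  (2) S ⇒ if C then S ⇒ if b then S ⇒ if b then if C then S else S ⇒ if b then if b then S else S ⇒ if b then if b then a else S ⇒ if b then if b then a else a   (else belongs to the inner if)
Two distinct parse trees for the same string, so the grammar is ambiguous.

Final answer: Yes - the string 'if b then if b then a else a' has two distinct leftmost derivations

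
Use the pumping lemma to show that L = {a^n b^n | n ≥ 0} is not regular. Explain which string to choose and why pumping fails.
Language: L = {a^n b^n | n ≥ 0} (equal numbers of a's followed by b's)
Step 1: Assume for contradiction that L is regular, with pumping length p.
Step 2: Choose s = a^p b^p. Then s ∈ L (it has p a's followed by p b's) and |s| ≥ p.
Step 3: Consider any decomposition s = xyz with |xy| ≤ p and |y| > 0. Since |xy| ≤ p and the first p symbols of s are all a's, y = a^k for some k with 1 ≤ k ≤ p.
Step 4: Pumping up (i = 2): xy²z = a^(p+k) b^p, which has more a's than b's, so xy²z ∉ L.
This contradicts the pumping lemma, so L is not regular.

Final answer: Choose s = a^p b^p. Since |xy| ≤ p, y = a^k with k ≥ 1. Then xy²z = a^(p+k) b^p ∉ L.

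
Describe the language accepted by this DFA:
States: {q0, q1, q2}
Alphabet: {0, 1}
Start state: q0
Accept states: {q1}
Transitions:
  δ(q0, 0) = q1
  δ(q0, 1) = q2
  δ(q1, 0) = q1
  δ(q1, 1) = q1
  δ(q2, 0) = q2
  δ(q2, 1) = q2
Analyzing the DFA structure:
Start state: q0
Accept states: {q1}
Interpreting what each state remembers (checking against the transitions):
  q0: nothing has been read yet
  q1: the first symbol was 0
  q2: the first symbol was 1 (trap state)
  δ(q0, 0): in q0 (nothing has been read yet), after reading 0 we have: the first symbol was 0 → q1
  δ(q0, 1): in q0 (nothing has been read yet), after reading 1 we have: the first symbol was 1 (trap state) → q2
  δ(q1, 0): in q1 (the first symbol was 0), after reading 0 we have: the first symbol was 0 → q1
  δ(q1, 1): in q1 (the first symbol was 0), after reading 1 we have: the first symbol was 0 → q1
  δ(q2, 0): in q2 (the first symbol was 1 (trap state)), after reading 0 we have: the first symbol was 1 (trap state) → q2
  δ(q2, 1): in q2 (the first symbol was 1 (trap state)), after reading 1 we have: the first symbol was 1 (trap state) → q2
A string is accepted iff it ends in {q1}, i.e. the first symbol was 0.
Language: All binary strings starting with 0

Final answer: All binary strings starting with 0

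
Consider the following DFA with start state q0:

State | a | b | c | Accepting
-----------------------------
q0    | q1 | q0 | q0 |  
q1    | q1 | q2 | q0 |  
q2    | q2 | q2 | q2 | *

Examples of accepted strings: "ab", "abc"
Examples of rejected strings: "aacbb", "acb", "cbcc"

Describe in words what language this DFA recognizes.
strings over {a,b,c} containing 'ab' as substring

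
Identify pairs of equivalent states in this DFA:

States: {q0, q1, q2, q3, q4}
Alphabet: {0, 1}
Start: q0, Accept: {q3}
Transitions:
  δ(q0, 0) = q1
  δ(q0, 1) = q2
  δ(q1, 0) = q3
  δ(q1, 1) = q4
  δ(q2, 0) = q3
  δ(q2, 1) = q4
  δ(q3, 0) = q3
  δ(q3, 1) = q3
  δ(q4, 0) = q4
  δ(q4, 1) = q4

Using the table-filling algorithm:
Round 0 – mark pairs where exactly one state is accepting: (q0,q3), (q1,q3), (q2,q3), (q3,q4)
Round 1 – newly marked: (q0,q1) [on 0: q1 vs q3, already marked]; (q0,q2) [on 0: q1 vs q3, already marked]; (q1,q4) [on 0: q3 vs q4, already marked]; (q2,q4) [on 0: q3 vs q4, already marked]
Round 2 – newly marked: (q0,q4) [on 0: q1 vs q4, already marked]
No further pairs can be marked.
(q1, q2) unmarked: δ(q1,0)=q3, δ(q2,0)=q3; δ(q1,1)=q4, δ(q2,1)=q4 → equivalent
Equivalent pairs: (q1, q2)

Final answer: Equivalent pairs: (q1, q2)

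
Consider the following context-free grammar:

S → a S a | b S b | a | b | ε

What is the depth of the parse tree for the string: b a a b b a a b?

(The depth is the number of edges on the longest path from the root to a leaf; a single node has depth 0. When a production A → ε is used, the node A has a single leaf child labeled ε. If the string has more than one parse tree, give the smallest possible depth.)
The string has even length 8, so its (unique) parse tree peels off matching outer symbols: S → b S b, S → a S a, S → a S a, S → b S b, and finally S → ε for the empty middle.
The S nodes are at depths 0..4; the ε leaf under the innermost S is at depth 5 (terminal leaves are at depths 1..4).
Depth = 5.

Final answer: 5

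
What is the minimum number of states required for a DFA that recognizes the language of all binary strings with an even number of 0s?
Language: binary strings with an even number of 0s
Lower bound (Myhill–Nerode): the prefixes ε, 0 are pairwise distinguishable:
  ε vs 0: suffix ε distinguishes them (ε has zero 0s (accepted), 0 has one 0 (rejected))
So any DFA needs at least 2 states.
Upper bound: a DFA with 2 states exists (one state per class above).
Minimum states: 2

Final answer: 2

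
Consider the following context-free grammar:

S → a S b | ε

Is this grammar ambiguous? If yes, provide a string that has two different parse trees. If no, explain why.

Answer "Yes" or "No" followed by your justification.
At every step exactly one production applies: if the remaining string to generate is non-empty it starts with a and ends with b, forcing S → a S b; if it is empty, S → ε is forced. Hence each string a^n b^n has exactly one derivation (S → a S b applied n times, then S → ε) and one parse tree.

Final answer: No - the grammar is unambiguous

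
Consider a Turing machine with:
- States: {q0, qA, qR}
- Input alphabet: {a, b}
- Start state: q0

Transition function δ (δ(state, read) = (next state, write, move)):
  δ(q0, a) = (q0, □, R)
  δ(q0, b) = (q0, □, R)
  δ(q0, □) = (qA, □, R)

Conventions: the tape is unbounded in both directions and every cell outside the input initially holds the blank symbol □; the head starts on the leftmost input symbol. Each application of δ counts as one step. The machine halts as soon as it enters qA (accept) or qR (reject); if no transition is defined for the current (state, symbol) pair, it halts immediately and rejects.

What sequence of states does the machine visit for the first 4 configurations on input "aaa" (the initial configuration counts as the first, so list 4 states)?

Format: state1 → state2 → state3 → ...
Step 0: [q0]aaa (head at position 0)
Step 1: δ(q0, a) = (q0, □, R)  ⊢  □[q0]aa (head at position 1)
Step 2: δ(q0, a) = (q0, □, R)  ⊢  □□[q0]a (head at position 2)
Step 3: δ(q0, a) = (q0, □, R)  ⊢  □□□[q0]□ (head at position 3)
Reading off the states of these 4 configurations: q0 → q0 → q0 → q0

Final answer: q0 → q0 → q0 → q0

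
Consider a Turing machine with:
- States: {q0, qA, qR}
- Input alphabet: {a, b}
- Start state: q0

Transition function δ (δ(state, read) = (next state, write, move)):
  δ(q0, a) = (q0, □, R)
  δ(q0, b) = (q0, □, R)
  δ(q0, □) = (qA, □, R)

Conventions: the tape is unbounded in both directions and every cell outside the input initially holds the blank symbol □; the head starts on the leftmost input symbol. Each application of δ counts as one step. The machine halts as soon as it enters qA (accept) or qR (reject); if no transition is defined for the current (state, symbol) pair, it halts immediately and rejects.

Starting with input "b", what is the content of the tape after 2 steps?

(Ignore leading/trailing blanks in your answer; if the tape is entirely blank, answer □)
Step 0: [q0]b (head at position 0)
Step 1: δ(q0, b) = (q0, □, R)  ⊢  □[q0]□ (head at position 1)
Step 2: δ(q0, □) = (qA, □, R)  ⊢  □□[qA]□ (head at position 2)
Tape after 2 steps (ignoring surrounding blanks): □

Final answer: Tape: □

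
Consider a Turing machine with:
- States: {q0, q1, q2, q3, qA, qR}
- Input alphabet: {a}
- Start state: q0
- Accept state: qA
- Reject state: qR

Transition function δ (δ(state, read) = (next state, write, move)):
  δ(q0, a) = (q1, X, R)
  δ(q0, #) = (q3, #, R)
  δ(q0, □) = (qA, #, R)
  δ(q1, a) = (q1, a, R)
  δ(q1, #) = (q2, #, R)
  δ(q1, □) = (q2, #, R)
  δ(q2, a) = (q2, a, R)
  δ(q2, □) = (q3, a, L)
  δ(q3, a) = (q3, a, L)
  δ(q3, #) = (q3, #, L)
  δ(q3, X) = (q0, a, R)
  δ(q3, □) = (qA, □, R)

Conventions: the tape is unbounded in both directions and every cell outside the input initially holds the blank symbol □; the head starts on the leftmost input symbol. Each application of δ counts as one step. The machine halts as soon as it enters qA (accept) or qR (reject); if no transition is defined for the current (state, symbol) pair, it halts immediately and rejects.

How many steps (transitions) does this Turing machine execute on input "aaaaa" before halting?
Trace (configuration after each step, as tape_left[state]tape_right with head position):
Step 0: [q0]aaaaa (head at position 0)
Step 1: X[q1]aaaa (head 1)
Step 2: Xa[q1]aaa (head 2)
Step 3: Xaa[q1]aa (head 3)
Step 4: Xaaa[q1]a (head 4)
Step 5: Xaaaa[q1]□ (head 5)
Step 6: Xaaaa#[q2]□ (head 6)
Step 7: Xaaaa[q3]#a (head 5)
Step 8: Xaaa[q3]a#a (head 4)
Step 9: Xaa[q3]aa#a (head 3)
Step 10: Xa[q3]aaa#a (head 2)
Step 11: X[q3]aaaa#a (head 1)
Step 12: [q3]Xaaaa#a (head 0)
Step 13: a[q0]aaaa#a (head 1)
Step 14: aX[q1]aaa#a (head 2)
Step 15: aXa[q1]aa#a (head 3)
Step 16: aXaa[q1]a#a (head 4)
Step 17: aXaaa[q1]#a (head 5)
Step 18: aXaaa#[q2]a (head 6)
Step 19: aXaaa#a[q2]□ (head 7)
Step 20: aXaaa#[q3]aa (head 6)
Step 21: aXaaa[q3]#aa (head 5)
Step 22: aXaa[q3]a#aa (head 4)
Step 23: aXa[q3]aa#aa (head 3)
Step 24: aX[q3]aaa#aa (head 2)
Step 25: a[q3]Xaaa#aa (head 1)
Step 26: aa[q0]aaa#aa (head 2)
Step 27: aaX[q1]aa#aa (head 3)
Step 28: aaXa[q1]a#aa (head 4)
Step 29: aaXaa[q1]#aa (head 5)
Step 30: aaXaa#[q2]aa (head 6)
Step 31: aaXaa#a[q2]a (head 7)
Step 32: aaXaa#aa[q2]□ (head 8)
Step 33: aaXaa#a[q3]aa (head 7)
Step 34: aaXaa#[q3]aaa (head 6)
Step 35: aaXaa[q3]#aaa (head 5)
Step 36: aaXa[q3]a#aaa (head 4)
Step 37: aaX[q3]aa#aaa (head 3)
Step 38: aa[q3]Xaa#aaa (head 2)
Step 39: aaa[q0]aa#aaa (head 3)
Step 40: aaaX[q1]a#aaa (head 4)
Step 41: aaaXa[q1]#aaa (head 5)
Step 42: aaaXa#[q2]aaa (head 6)
Step 43: aaaXa#a[q2]aa (head 7)
Step 44: aaaXa#aa[q2]a (head 8)
Step 45: aaaXa#aaa[q2]□ (head 9)
Step 46: aaaXa#aa[q3]aa (head 8)
Step 47: aaaXa#a[q3]aaa (head 7)
Step 48: aaaXa#[q3]aaaa (head 6)
Step 49: aaaXa[q3]#aaaa (head 5)
Step 50: aaaX[q3]a#aaaa (head 4)
Step 51: aaa[q3]Xa#aaaa (head 3)
Step 52: aaaa[q0]a#aaaa (head 4)
Step 53: aaaaX[q1]#aaaa (head 5)
Step 54: aaaaX#[q2]aaaa (head 6)
Step 55: aaaaX#a[q2]aaa (head 7)
Step 56: aaaaX#aa[q2]aa (head 8)
Step 57: aaaaX#aaa[q2]a (head 9)
Step 58: aaaaX#aaaa[q2]□ (head 10)
Step 59: aaaaX#aaa[q3]aa (head 9)
Step 60: aaaaX#aa[q3]aaa (head 8)
Step 61: aaaaX#a[q3]aaaa (head 7)
Step 62: aaaaX#[q3]aaaaa (head 6)
Step 63: aaaaX[q3]#aaaaa (head 5)
Step 64: aaaa[q3]X#aaaaa (head 4)
Step 65: aaaaa[q0]#aaaaa (head 5)
Step 66: aaaaa#[q3]aaaaa (head 6)
Step 67: aaaaa[q3]#aaaaa (head 5)
Step 68: aaaa[q3]a#aaaaa (head 4)
Step 69: aaa[q3]aa#aaaaa (head 3)
Step 70: aa[q3]aaa#aaaaa (head 2)
Step 71: a[q3]aaaa#aaaaa (head 1)
Step 72: [q3]aaaaa#aaaaa (head 0)
Step 73: [q3]□aaaaa#aaaaa (head -1)
Step 74: □[qA]aaaaa#aaaaa (head 0)
The machine is in qA, so it halts and accepts.
Number of transitions executed: 74.

Final answer: 74 steps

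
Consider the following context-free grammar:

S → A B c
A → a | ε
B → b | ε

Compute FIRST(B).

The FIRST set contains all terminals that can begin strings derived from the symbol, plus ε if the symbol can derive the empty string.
B → b contributes b; B → ε makes B nullable, contributing ε. FIRST(B) = {b, ε}.

Final answer: {b, ε}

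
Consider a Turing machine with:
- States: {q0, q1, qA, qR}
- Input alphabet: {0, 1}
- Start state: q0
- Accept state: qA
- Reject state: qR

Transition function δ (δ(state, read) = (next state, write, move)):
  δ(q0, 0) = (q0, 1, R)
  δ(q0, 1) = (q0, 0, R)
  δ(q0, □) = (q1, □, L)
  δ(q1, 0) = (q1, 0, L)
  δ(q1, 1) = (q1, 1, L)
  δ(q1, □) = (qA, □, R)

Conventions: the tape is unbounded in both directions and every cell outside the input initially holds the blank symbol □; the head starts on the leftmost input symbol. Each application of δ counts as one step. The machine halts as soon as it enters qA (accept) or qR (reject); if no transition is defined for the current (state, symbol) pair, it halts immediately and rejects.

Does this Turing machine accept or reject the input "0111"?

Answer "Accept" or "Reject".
Step 0: [q0]0111 (head at position 0)
Step 1: δ(q0, 0) = (q0, 1, R)  ⊢  1[q0]111 (head at position 1)
Step 2: δ(q0, 1) = (q0, 0, R)  ⊢  10[q0]11 (head at position 2)
Step 3: δ(q0, 1) = (q0, 0, R)  ⊢  100[q0]1 (head at position 3)
Step 4: δ(q0, 1) = (q0, 0, R)  ⊢  1000[q0]□ (head at position 4)
Step 5: δ(q0, □) = (q1, □, L)  ⊢  100[q1]0□ (head at position 3)
Step 6: δ(q1, 0) = (q1, 0, L)  ⊢  10[q1]00□ (head at position 2)
Step 7: δ(q1, 0) = (q1, 0, L)  ⊢  1[q1]000□ (head at position 1)
Step 8: δ(q1, 0) = (q1, 0, L)  ⊢  [q1]1000□ (head at position 0)
Step 9: δ(q1, 1) = (q1, 1, L)  ⊢  [q1]□1000□ (head at position -1)
Step 10: δ(q1, □) = (qA, □, R)  ⊢  □[qA]1000□ (head at position 0)
The machine is in qA, so it halts and accepts.

Final answer: Accept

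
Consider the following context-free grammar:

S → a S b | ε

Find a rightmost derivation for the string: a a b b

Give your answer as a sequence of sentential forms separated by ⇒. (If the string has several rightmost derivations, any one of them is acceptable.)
Start with S.
Step 1: the rightmost non-terminal is S; apply S → a S b:  a S b
Step 2: the rightmost non-terminal is S; apply S → a S b:  a a S b b
Step 3: the rightmost non-terminal is S; apply S → ε:  a a b b

Final answer: S ⇒ a S b ⇒ a a S b b ⇒ a a b b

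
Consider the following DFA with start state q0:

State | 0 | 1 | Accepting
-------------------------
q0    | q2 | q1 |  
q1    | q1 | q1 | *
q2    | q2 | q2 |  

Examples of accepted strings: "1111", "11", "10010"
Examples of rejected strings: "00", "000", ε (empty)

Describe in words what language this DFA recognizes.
non-empty binary strings starting with 1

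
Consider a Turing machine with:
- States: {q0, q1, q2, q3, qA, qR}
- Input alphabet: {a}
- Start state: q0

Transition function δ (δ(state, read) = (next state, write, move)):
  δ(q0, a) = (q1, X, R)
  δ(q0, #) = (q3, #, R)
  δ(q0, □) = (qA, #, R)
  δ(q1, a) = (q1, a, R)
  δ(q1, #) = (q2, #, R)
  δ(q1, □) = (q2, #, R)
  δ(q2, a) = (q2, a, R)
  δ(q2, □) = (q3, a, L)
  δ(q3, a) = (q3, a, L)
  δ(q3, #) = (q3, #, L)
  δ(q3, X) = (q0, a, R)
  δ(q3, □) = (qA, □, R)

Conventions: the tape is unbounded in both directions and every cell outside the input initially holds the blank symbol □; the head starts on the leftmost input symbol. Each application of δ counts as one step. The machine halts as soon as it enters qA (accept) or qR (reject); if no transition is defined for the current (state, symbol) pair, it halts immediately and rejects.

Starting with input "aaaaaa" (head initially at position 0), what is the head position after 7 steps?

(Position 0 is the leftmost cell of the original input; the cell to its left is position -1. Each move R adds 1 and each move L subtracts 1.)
Step 0: [q0]aaaaaa (head at position 0)
Step 1: δ(q0, a) = (q1, X, R)  ⊢  X[q1]aaaaa (head at position 1)
Step 2: δ(q1, a) = (q1, a, R)  ⊢  Xa[q1]aaaa (head at position 2)
Step 3: δ(q1, a) = (q1, a, R)  ⊢  Xaa[q1]aaa (head at position 3)
Step 4: δ(q1, a) = (q1, a, R)  ⊢  Xaaa[q1]aa (head at position 4)
Step 5: δ(q1, a) = (q1, a, R)  ⊢  Xaaaa[q1]a (head at position 5)
Step 6: δ(q1, a) = (q1, a, R)  ⊢  Xaaaaa[q1]□ (head at position 6)
Step 7: δ(q1, □) = (q2, #, R)  ⊢  Xaaaaa#[q2]□ (head at position 7)
Head position after 7 steps: 7

Final answer: Position 7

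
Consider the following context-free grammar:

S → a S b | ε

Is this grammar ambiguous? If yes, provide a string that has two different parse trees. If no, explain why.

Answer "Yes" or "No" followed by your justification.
At every step exactly one production applies: if the remaining string to generate is non-empty it starts with a and ends with b, forcing S → a S b; if it is empty, S → ε is forced. Hence each string a^n b^n has exactly one derivation (S → a S b applied n times, then S → ε) and one parse tree.

Final answer: No - the grammar is unambiguous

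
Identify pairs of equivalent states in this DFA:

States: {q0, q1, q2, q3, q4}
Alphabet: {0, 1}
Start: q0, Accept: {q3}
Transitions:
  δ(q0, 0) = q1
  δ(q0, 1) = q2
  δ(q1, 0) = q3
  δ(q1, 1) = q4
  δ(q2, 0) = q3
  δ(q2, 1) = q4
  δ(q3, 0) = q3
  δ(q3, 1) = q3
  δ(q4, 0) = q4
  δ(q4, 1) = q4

Using the table-filling algorithm:
Round 0 – mark pairs where exactly one state is accepting: (q0,q3), (q1,q3), (q2,q3), (q3,q4)
Round 1 – newly marked: (q0,q1) [on 0: q1 vs q3, already marked]; (q0,q2) [on 0: q1 vs q3, already marked]; (q1,q4) [on 0: q3 vs q4, already marked]; (q2,q4) [on 0: q3 vs q4, already marked]
Round 2 – newly marked: (q0,q4) [on 0: q1 vs q4, already marked]
No further pairs can be marked.
(q1, q2) unmarked: δ(q1,0)=q3, δ(q2,0)=q3; δ(q1,1)=q4, δ(q2,1)=q4 → equivalent
Equivalent pairs: (q1, q2)

Final answer: Equivalent pairs: (q1, q2)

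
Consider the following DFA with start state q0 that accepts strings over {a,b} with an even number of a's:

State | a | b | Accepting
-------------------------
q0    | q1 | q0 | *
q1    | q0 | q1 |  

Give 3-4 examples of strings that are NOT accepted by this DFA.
Any strings that end in a non-accepting state work; for example:
"abb": q0 → q1 → q1 → q1; q1 is not accepting → rejected
"bba": q0 → q0 → q0 → q1; q1 is not accepting → rejected
"aaab": q0 → q1 → q0 → q1 → q1; q1 is not accepting → rejected
"baaa": q0 → q0 → q1 → q0 → q1; q1 is not accepting → rejected

Final answer: "abb", "bba", "aaab", "baaa"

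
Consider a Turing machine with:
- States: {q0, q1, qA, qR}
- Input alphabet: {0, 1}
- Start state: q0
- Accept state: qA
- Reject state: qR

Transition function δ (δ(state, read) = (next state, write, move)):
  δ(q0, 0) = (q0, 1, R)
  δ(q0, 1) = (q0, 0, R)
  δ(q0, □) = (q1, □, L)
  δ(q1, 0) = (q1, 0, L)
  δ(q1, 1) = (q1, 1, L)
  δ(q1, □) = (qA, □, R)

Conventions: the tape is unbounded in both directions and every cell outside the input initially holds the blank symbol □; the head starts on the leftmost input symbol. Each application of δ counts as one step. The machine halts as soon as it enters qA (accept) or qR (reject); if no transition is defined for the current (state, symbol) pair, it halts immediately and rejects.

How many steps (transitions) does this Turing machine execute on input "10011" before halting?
Step 0: [q0]10011 (head at position 0)
Step 1: δ(q0, 1) = (q0, 0, R)  ⊢  0[q0]0011 (head at position 1)
Step 2: δ(q0, 0) = (q0, 1, R)  ⊢  01[q0]011 (head at position 2)
Step 3: δ(q0, 0) = (q0, 1, R)  ⊢  011[q0]11 (head at position 3)
Step 4: δ(q0, 1) = (q0, 0, R)  ⊢  0110[q0]1 (head at position 4)
Step 5: δ(q0, 1) = (q0, 0, R)  ⊢  01100[q0]□ (head at position 5)
Step 6: δ(q0, □) = (q1, □, L)  ⊢  0110[q1]0□ (head at position 4)
Step 7: δ(q1, 0) = (q1, 0, L)  ⊢  011[q1]00□ (head at position 3)
Step 8: δ(q1, 0) = (q1, 0, L)  ⊢  01[q1]100□ (head at position 2)
Step 9: δ(q1, 1) = (q1, 1, L)  ⊢  0[q1]1100□ (head at position 1)
Step 10: δ(q1, 1) = (q1, 1, L)  ⊢  [q1]01100□ (head at position 0)
Step 11: δ(q1, 0) = (q1, 0, L)  ⊢  [q1]□01100□ (head at position -1)
Step 12: δ(q1, □) = (qA, □, R)  ⊢  □[qA]01100□ (head at position 0)
The machine is in qA, so it halts and accepts.
Number of transitions executed: 12.

Final answer: 12 steps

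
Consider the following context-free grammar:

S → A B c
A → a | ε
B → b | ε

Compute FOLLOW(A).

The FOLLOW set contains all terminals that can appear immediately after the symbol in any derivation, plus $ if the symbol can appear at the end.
A occurs in S → A B c followed by B c. Add FIRST(B) minus ε = {b}; B is nullable (B → ε), so what follows B can also follow A: the terminal c. FOLLOW(A) = {b, c}.

Final answer: {b, c}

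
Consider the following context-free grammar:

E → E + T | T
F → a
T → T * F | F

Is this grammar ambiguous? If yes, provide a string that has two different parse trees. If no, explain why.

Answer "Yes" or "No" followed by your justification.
This is the standard stratified expression grammar: '+' is introduced only by the left-recursive rule E → E + T and '*' only by the left-recursive rule T → T * F, with F → a. For any string, the last '+' must be the one produced at the root E (everything after it is a T containing no '+'), and likewise within each T the last '*' is produced at its root. This fixes the parse tree uniquely (left-associative, '*' binding tighter than '+'), so every string has exactly one parse tree.

Final answer: No - the grammar is unambiguous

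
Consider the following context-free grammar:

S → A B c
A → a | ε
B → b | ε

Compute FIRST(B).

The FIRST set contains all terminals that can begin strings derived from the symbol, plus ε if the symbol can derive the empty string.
B → b contributes b; B → ε makes B nullable, contributing ε. FIRST(B) = {b, ε}.

Final answer: {b, ε}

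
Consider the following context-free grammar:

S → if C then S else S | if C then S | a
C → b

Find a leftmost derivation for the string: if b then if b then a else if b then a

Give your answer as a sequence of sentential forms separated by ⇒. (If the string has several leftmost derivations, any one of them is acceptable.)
Start with S.
Step 1: the leftmost non-terminal is S; apply S → if C then S:  if C then S
Step 2: the leftmost non-terminal is C; apply C → b:  if b then S
Step 3: the leftmost non-terminal is S; apply S → if C then S else S:  if b then if C then S else S
Step 4: the leftmost non-terminal is C; apply C → b:  if b then if b then S else S
Step 5: the leftmost non-terminal is S; apply S → a:  if b then if b then a else S
Step 6: the leftmost non-terminal is S; apply S → if C then S:  if b then if b then a else if C then S
Step 7: the leftmost non-terminal is C; apply C → b:  if b then if b then a else if b then S
Step 8: the leftmost non-terminal is S; apply S → a:  if b then if b then a else if b then a

Final answer: S ⇒ if C then S ⇒ if b then S ⇒ if b then if C then S else S ⇒ if b then if b then S else S ⇒ if b then if b then a else S ⇒ if b then if b then a else if C then S ⇒ if b then if b then a else if b then S ⇒ if b then if b then a else if b then a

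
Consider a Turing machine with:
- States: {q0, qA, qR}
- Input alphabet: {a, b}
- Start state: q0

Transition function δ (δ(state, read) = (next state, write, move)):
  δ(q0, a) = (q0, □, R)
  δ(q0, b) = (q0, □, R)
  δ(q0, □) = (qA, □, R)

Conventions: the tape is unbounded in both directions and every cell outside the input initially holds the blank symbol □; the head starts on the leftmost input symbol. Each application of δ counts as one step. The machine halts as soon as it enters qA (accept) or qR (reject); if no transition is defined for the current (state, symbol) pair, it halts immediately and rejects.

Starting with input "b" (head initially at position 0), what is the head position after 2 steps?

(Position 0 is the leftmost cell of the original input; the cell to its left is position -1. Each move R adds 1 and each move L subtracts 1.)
Step 0: [q0]b (head at position 0)
Step 1: δ(q0, b) = (q0, □, R)  ⊢  □[q0]□ (head at position 1)
Step 2: δ(q0, □) = (qA, □, R)  ⊢  □□[qA]□ (head at position 2)
Head position after 2 steps: 2

Final answer: Position 2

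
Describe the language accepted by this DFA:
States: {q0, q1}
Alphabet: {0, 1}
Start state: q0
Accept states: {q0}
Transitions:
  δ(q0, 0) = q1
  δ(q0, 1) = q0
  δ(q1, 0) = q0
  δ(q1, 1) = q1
Analyzing the DFA structure:
Start state: q0
Accept states: {q0}
Interpreting what each state remembers (checking against the transitions):
  q0: an even number of 0s has been read so far
  q1: an odd number of 0s has been read so far
  δ(q0, 0): in q0 (an even number of 0s has been read so far), after reading 0 we have: an odd number of 0s has been read so far → q1
  δ(q0, 1): in q0 (an even number of 0s has been read so far), after reading 1 we have: an even number of 0s has been read so far → q0
  δ(q1, 0): in q1 (an odd number of 0s has been read so far), after reading 0 we have: an even number of 0s has been read so far → q0
  δ(q1, 1): in q1 (an odd number of 0s has been read so far), after reading 1 we have: an odd number of 0s has been read so far → q1
A string is accepted iff it ends in {q0}, i.e. an even number of 0s has been read so far.
Language: All binary strings with an even number of 0s

Final answer: All binary strings with an even number of 0s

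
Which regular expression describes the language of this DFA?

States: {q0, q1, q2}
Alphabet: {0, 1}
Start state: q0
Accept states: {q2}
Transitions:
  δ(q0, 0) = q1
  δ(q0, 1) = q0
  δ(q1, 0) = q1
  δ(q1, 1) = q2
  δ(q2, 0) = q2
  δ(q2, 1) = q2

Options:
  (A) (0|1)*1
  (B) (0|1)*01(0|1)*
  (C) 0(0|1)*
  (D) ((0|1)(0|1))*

Testing sample strings against the DFA:
  '0111' -> accepted
  '00011' -> accepted
  '111' -> rejected
  '00' -> rejected
Checking each option for a counterexample:
  (A) (0|1)*1: '1' is rejected by the DFA but matches the regex → eliminated
  (B) (0|1)*01(0|1)*: agrees with the DFA on all strings of length ≤ 4
  (C) 0(0|1)*: '0' is rejected by the DFA but matches the regex → eliminated
  (D) ((0|1)(0|1))*: ε is rejected by the DFA but matches the regex → eliminated
Only (B) (0|1)*01(0|1)* is consistent with the DFA.

Final answer: (B) (0|1)*01(0|1)*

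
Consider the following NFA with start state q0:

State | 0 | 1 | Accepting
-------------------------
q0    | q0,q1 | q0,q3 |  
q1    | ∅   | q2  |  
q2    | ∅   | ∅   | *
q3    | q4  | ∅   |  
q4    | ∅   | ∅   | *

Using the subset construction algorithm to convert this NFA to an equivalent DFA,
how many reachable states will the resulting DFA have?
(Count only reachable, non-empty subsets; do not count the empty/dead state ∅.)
Start subset: {q0}
{q0}: on 0 → {q0, q1}, on 1 → {q0, q3}
{q0, q1}: on 0 → {q0, q1}, on 1 → {q0, q2, q3}
{q0, q3}: on 0 → {q0, q1, q4}, on 1 → {q0, q3}
{q0, q2, q3}: on 0 → {q0, q1, q4}, on 1 → {q0, q3}
{q0, q1, q4}: on 0 → {q0, q1}, on 1 → {q0, q2, q3}
Reachable non-empty subsets: {q0}, {q0, q1}, {q0, q3}, {q0, q2, q3}, {q0, q1, q4} — 5 in total.

Final answer: 5 states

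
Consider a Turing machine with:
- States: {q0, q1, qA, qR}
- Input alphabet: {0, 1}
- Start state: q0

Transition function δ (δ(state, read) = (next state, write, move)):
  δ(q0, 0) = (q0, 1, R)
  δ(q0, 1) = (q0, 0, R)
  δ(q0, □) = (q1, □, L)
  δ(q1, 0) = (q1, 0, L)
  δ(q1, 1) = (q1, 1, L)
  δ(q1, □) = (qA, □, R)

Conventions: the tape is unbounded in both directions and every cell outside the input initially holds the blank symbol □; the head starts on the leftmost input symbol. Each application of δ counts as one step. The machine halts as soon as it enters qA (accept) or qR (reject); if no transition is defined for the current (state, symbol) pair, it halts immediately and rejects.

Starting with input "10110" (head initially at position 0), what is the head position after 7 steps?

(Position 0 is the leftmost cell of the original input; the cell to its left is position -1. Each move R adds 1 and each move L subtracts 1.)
Step 0: [q0]10110 (head at position 0)
Step 1: δ(q0, 1) = (q0, 0, R)  ⊢  0[q0]0110 (head at position 1)
Step 2: δ(q0, 0) = (q0, 1, R)  ⊢  01[q0]110 (head at position 2)
Step 3: δ(q0, 1) = (q0, 0, R)  ⊢  010[q0]10 (head at position 3)
Step 4: δ(q0, 1) = (q0, 0, R)  ⊢  0100[q0]0 (head at position 4)
Step 5: δ(q0, 0) = (q0, 1, R)  ⊢  01001[q0]□ (head at position 5)
Step 6: δ(q0, □) = (q1, □, L)  ⊢  0100[q1]1□ (head at position 4)
Step 7: δ(q1, 1) = (q1, 1, L)  ⊢  010[q1]01□ (head at position 3)
Head position after 7 steps: 3

Final answer: Position 3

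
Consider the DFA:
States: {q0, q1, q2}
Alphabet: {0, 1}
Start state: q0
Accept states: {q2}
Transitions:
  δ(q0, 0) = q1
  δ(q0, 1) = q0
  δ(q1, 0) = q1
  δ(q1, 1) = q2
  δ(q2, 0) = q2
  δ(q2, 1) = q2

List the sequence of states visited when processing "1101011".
Starting at q0
Read '1': q0 -> q0
Read '1': q0 -> q0
Read '0': q0 -> q1
Read '1': q1 -> q2
Read '0': q2 -> q2
Read '1': q2 -> q2
Read '1': q2 -> q2

Final answer: q0 -> q0 -> q0 -> q1 -> q2 -> q2 -> q2 -> q2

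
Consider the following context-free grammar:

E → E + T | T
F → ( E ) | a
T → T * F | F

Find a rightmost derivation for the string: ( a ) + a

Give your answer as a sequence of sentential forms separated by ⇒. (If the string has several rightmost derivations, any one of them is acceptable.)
Start with E.
Step 1: the rightmost non-terminal is E; apply E → E + T:  E + T
Step 2: the rightmost non-terminal is T; apply T → F:  E + F
Step 3: the rightmost non-terminal is F; apply F → a:  E + a
Step 4: the rightmost non-terminal is E; apply E → T:  T + a
Step 5: the rightmost non-terminal is T; apply T → F:  F + a
Step 6: the rightmost non-terminal is F; apply F → ( E ):  ( E ) + a
Step 7: the rightmost non-terminal is E; apply E → T:  ( T ) + a
Step 8: the rightmost non-terminal is T; apply T → F:  ( F ) + a
Step 9: the rightmost non-terminal is F; apply F → a:  ( a ) + a

Final answer: E ⇒ E + T ⇒ E + F ⇒ E + a ⇒ T + a ⇒ F + a ⇒ ( E ) + a ⇒ ( T ) + a ⇒ ( F ) + a ⇒ ( a ) + a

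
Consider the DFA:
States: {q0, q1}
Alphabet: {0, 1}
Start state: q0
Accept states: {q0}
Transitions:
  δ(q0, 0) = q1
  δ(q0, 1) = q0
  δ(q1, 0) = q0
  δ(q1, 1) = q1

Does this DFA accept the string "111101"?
Processing string "111101":
  q0 --1--> q0
  q0 --1--> q0
  q0 --1--> q0
  q0 --1--> q0
  q0 --0--> q1
  q1 --1--> q1
Final state: q1
Accept states: {q0}
q1 is not an accept state, so the string is rejected.

Final answer: No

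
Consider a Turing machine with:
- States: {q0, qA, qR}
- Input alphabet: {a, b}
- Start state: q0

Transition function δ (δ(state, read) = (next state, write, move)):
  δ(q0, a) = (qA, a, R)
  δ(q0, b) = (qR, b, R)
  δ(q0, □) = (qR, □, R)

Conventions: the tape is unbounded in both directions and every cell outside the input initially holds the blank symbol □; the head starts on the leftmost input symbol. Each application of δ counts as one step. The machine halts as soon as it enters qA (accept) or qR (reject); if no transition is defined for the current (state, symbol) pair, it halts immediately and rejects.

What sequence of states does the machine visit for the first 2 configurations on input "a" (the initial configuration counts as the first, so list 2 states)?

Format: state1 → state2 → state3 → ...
Step 0: [q0]a (head at position 0)
Step 1: δ(q0, a) = (qA, a, R)  ⊢  a[qA]□ (head at position 1)
Reading off the states of these 2 configurations: q0 → qA

Final answer: q0 → qA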